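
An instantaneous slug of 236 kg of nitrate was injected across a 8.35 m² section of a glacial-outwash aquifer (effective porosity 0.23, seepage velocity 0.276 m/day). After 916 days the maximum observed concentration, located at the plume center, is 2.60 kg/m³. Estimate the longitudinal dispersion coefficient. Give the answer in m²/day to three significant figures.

At the plume center C_max = M/(n_e·A·√(4πDt)), so D = M²/(4πt·(n_e·A·C_max)²).
n_e·A·C_max = 0.23 × 8.35 × 2.60 = 4.993 kg/m.
D = 236²/(4π × 916 × 4.993²) = 0.194 m²/day.

0.194 m²/day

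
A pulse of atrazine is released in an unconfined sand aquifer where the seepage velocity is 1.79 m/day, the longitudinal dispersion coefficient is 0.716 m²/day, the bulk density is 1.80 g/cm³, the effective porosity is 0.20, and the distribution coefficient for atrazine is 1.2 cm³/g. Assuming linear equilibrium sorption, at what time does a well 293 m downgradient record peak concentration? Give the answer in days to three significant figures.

1930 days

Retardation factor R = 1 + ρ_b·K_d/n = 1 + 1.80 × 1.2/0.20 = 11.80.
Sorption retards both mechanisms: v_R = v/R = 0.1517 m/day, D_R = D/R = 0.06068 m²/day.
Peak time from v_R²t² + 2D_R t − x² = 0: t = (√(D_R² + v_R²x²) − D_R)/v_R².
√(D_R² + v_R²x²) = √(0.06068² + 0.1517² × 293²) = 44.45; v_R² = 0.02301.
t = (44.45 − 0.06068)/0.02301 = 1930 days.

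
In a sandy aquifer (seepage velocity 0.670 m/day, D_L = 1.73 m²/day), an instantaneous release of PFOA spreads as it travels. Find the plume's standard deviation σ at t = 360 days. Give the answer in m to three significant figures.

Dispersive spreading gives a Gaussian with σ² = 2Dt; advection only shifts the center.
σ = √(2 × 1.73 × 360) = 35.3 m.

35.3 m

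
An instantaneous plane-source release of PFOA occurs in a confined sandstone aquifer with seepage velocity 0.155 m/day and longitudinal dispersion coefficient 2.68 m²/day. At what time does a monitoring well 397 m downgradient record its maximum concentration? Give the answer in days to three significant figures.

2450 days

For the 1D instantaneous-source solution, setting ∂C/∂t = 0 at fixed x gives v²t² + 2Dt − x² = 0, so t = (√(D² + v²x²) − D)/v².
√(D² + v²x²) = √(2.68² + 0.155² × 397²) = 61.59; v² = 0.024025.
t = (61.59 − 2.68)/0.024025 = 2450 days (vs. the pure-advection estimate x/v = 2560 d).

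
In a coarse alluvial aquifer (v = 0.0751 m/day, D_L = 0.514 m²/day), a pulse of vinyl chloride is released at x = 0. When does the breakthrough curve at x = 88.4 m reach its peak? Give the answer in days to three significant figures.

For the 1D instantaneous-source solution, setting ∂C/∂t = 0 at fixed x gives v²t² + 2Dt − x² = 0, so t = (√(D² + v²x²) − D)/v².
√(D² + v²x²) = √(0.514² + 0.0751² × 88.4²) = 6.659; v² = 0.00564001.
t = (6.659 − 0.514)/0.00564001 = 1090 days (vs. the pure-advection estimate x/v = 1180 d).

1090 days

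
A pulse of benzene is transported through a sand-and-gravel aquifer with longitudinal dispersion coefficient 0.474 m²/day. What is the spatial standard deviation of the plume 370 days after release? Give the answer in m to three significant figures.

Dispersive spreading gives a Gaussian with σ² = 2Dt; advection only shifts the center.
σ = √(2 × 0.474 × 370) = 18.7 m.

18.7 m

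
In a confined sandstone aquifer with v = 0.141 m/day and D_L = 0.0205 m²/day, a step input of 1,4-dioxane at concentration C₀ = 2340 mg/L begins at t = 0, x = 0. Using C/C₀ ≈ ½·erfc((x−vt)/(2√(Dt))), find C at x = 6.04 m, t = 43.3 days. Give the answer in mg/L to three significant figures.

For a continuous step input, C/C₀ ≈ ½·erfc((x−vt)/(2√(Dt))).
vt = 0.141 × 43.3 = 6.1053 m and 2√(Dt) = 2√(0.0205 × 43.3) = 1.884 m.
Argument (x−vt)/(2√(Dt)) = (6.04 − 6.1053)/1.884 = -0.03466; ½·erfc(-0.03466) = 0.5195.
C = 2340 × 0.5195 = 1220 mg/L.

1220 mg/L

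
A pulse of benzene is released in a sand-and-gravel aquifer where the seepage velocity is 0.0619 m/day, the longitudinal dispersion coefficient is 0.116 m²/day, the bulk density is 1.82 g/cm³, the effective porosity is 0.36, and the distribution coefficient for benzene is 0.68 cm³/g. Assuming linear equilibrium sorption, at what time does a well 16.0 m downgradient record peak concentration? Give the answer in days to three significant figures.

Retardation factor R = 1 + ρ_b·K_d/n = 1 + 1.82 × 0.68/0.36 = 4.438.
Sorption retards both mechanisms: v_R = v/R = 0.01395 m/day, D_R = D/R = 0.02614 m²/day.
Peak time from v_R²t² + 2D_R t − x² = 0: t = (√(D_R² + v_R²x²) − D_R)/v_R².
√(D_R² + v_R²x²) = √(0.02614² + 0.01395² × 16.0²) = 0.2247; v_R² = 0.0001946.
t = (0.2247 − 0.02614)/0.0001946 = 1020 days.

1020 days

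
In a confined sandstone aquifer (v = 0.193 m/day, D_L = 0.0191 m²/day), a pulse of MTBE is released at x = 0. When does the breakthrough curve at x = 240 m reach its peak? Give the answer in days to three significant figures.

For the 1D instantaneous-source solution, setting ∂C/∂t = 0 at fixed x gives v²t² + 2Dt − x² = 0, so t = (√(D² + v²x²) − D)/v².
√(D² + v²x²) = √(0.0191² + 0.193² × 240²) = 46.32; v² = 0.037249.
t = (46.32 − 0.0191)/0.037249 = 1240 days (vs. the pure-advection estimate x/v = 1240 d).

1240 days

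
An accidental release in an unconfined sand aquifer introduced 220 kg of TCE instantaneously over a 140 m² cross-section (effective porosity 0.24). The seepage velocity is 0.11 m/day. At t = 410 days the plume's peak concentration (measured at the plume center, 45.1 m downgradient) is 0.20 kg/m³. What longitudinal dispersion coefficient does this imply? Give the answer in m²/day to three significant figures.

0.208 m²/day

At the plume center C_max = M/(n_e·A·√(4πDt)), so D = M²/(4πt·(n_e·A·C_max)²).
n_e·A·C_max = 0.24 × 140 × 0.20 = 6.720 kg/m.
D = 220²/(4π × 410 × 6.720²) = 0.208 m²/day.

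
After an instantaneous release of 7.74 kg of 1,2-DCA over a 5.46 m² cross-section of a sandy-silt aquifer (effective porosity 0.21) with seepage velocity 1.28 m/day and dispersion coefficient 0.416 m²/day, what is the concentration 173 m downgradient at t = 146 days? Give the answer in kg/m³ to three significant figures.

0.111 kg/m³

For an instantaneous plane source, C(x,t) = M/(n_e·A·√(4πDt)) · exp(−(x−vt)²/(4Dt)), with n_e·A the pore (flow) area.
Plume center vt = 1.28 × 146 = 186.88 m, so the well at 173 m is 13.88 m upgradient of the peak.
√(4πDt) = 27.63 m, giving peak height M/(n_e·A·√(4πDt)) = 7.74/(0.21 × 5.46 × 27.63) = 0.2443 kg/m³.
(x−vt)²/(4Dt) = (-13.88)²/(4 × 0.416 × 146) = 0.7930; exp(−0.7930) = 0.4525.
C = 0.2443 × 0.4525 = 0.111 kg/m³.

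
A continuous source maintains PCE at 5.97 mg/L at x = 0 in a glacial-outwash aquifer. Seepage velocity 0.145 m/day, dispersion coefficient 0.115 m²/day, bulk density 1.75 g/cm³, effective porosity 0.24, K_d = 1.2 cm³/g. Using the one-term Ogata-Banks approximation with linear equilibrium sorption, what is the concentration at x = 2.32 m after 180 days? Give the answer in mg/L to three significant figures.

Retardation factor R = 1 + ρ_b·K_d/n = 1 + 1.75 × 1.2/0.24 = 9.750.
Sorption retards both mechanisms: v_R = v/R = 0.01487 m/day, D_R = D/R = 0.01179 m²/day.
v_R·t = 0.01487 × 180 = 2.6766 m; 2√(D_R t) = 2.914 m; argument = (2.32 − 2.6766)/2.914 = -0.1224.
C = C₀ × ½·erfc(-0.1224) = 5.97 × 0.5687 = 3.40 mg/L.

3.40 mg/L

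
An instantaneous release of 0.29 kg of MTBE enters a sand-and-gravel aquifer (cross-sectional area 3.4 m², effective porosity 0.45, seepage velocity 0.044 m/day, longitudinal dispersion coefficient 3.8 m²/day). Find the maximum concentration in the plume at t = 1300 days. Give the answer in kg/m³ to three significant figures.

0.000761 kg/m³

The peak of an instantaneous 1D plume sits at x = vt; there the Gaussian factor is 1 and C_max = M/(n_e·A·√(4πDt)), where n_e·A is the pore area the mass is dissolved in.
√(4πDt) = √(4π × 3.8 × 1300) = 249.2 m, so C_max = 0.29/(0.45 × 3.4 × 249.2) = 0.000761 kg/m³.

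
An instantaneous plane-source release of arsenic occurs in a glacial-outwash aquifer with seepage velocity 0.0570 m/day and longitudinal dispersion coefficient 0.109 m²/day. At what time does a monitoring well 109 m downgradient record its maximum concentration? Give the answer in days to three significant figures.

For the 1D instantaneous-source solution, setting ∂C/∂t = 0 at fixed x gives v²t² + 2Dt − x² = 0, so t = (√(D² + v²x²) − D)/v².
√(D² + v²x²) = √(0.109² + 0.0570² × 109²) = 6.214; v² = 0.003249.
t = (6.214 − 0.109)/0.003249 = 1880 days (vs. the pure-advection estimate x/v = 1910 d).

1880 days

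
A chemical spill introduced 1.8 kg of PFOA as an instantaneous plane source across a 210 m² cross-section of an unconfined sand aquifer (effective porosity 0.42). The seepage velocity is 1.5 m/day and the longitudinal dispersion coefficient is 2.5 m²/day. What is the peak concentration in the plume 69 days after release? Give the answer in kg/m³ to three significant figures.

0.000438 kg/m³

The peak of an instantaneous 1D plume sits at x = vt; there the Gaussian factor is 1 and C_max = M/(n_e·A·√(4πDt)), where n_e·A is the pore area the mass is dissolved in.
√(4πDt) = √(4π × 2.5 × 69) = 46.56 m, so C_max = 1.8/(0.42 × 210 × 46.56) = 0.000438 kg/m³.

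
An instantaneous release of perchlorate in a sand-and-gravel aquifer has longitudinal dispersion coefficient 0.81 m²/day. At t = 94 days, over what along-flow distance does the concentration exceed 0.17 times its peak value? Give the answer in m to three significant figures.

The plume is Gaussian with σ = √(2Dt) = √(2 × 0.81 × 94) = 12.34 m.
C/C_peak = exp(−Δx²/(2σ²)) = 0.17 ⇒ Δx = σ·√(−2 ln 0.17) = 12.34 × 1.883 = 23.24 m.
Width = 2Δx = 46.5 m.

46.5 m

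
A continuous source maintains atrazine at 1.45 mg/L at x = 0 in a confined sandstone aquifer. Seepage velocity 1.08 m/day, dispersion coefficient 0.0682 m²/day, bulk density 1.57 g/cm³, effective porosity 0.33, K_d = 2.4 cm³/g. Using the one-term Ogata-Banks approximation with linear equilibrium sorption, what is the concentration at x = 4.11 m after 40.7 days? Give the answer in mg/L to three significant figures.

0.285 mg/L

Retardation factor R = 1 + ρ_b·K_d/n = 1 + 1.57 × 2.4/0.33 = 12.42.
Sorption retards both mechanisms: v_R = v/R = 0.08696 m/day, D_R = D/R = 0.005491 m²/day.
v_R·t = 0.08696 × 40.7 = 3.539272 m; 2√(D_R t) = 0.9455 m; argument = (4.11 − 3.539272)/0.9455 = 0.6036.
C = C₀ × ½·erfc(0.6036) = 1.45 × 0.1967 = 0.285 mg/L.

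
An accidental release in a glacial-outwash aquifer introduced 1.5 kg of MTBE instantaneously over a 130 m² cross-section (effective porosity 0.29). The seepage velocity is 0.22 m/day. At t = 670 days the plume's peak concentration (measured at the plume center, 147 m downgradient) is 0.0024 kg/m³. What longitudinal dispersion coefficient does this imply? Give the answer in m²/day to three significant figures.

0.0326 m²/day

At the plume center C_max = M/(n_e·A·√(4πDt)), so D = M²/(4πt·(n_e·A·C_max)²).
n_e·A·C_max = 0.29 × 130 × 0.0024 = 0.09048 kg/m.
D = 1.5²/(4π × 670 × 0.09048²) = 0.0326 m²/day.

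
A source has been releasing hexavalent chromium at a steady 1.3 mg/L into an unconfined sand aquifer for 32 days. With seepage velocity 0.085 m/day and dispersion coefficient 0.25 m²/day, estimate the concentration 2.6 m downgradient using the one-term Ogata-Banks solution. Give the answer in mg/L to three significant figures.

For a continuous step input, C/C₀ ≈ ½·erfc((x−vt)/(2√(Dt))).
vt = 0.085 × 32 = 2.72 m and 2√(Dt) = 2√(0.25 × 32) = 5.657 m.
Argument (x−vt)/(2√(Dt)) = (2.6 − 2.72)/5.657 = -0.02121; ½·erfc(-0.02121) = 0.5120.
C = 1.3 × 0.5120 = 0.666 mg/L.

0.666 mg/L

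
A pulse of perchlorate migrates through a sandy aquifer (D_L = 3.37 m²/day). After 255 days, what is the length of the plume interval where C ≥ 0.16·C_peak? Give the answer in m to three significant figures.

The plume is Gaussian with σ = √(2Dt) = √(2 × 3.37 × 255) = 41.46 m.
C/C_peak = exp(−Δx²/(2σ²)) = 0.16 ⇒ Δx = σ·√(−2 ln 0.16) = 41.46 × 1.914 = 79.35 m.
Width = 2Δx = 159 m.

159 m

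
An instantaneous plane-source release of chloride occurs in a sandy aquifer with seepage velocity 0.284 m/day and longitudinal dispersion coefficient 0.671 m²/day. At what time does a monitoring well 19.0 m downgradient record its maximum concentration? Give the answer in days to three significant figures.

For the 1D instantaneous-source solution, setting ∂C/∂t = 0 at fixed x gives v²t² + 2Dt − x² = 0, so t = (√(D² + v²x²) − D)/v².
√(D² + v²x²) = √(0.671² + 0.284² × 19.0²) = 5.438; v² = 0.080656.
t = (5.438 − 0.671)/0.080656 = 59.1 days (vs. the pure-advection estimate x/v = 66.9 d).

59.1 days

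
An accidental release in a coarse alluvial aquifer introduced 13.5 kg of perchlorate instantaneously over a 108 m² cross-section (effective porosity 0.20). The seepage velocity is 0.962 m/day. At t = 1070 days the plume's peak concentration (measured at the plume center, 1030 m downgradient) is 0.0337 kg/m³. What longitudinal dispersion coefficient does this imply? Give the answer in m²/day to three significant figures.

At the plume center C_max = M/(n_e·A·√(4πDt)), so D = M²/(4πt·(n_e·A·C_max)²).
n_e·A·C_max = 0.20 × 108 × 0.0337 = 0.7279 kg/m.
D = 13.5²/(4π × 1070 × 0.7279²) = 0.0256 m²/day.

0.0256 m²/day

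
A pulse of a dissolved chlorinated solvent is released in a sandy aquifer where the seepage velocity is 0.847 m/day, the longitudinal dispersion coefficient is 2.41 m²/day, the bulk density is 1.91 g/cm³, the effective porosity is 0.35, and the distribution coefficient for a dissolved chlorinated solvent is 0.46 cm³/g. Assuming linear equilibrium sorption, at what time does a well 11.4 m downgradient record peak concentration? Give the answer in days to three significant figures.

36.9 days

Retardation factor R = 1 + ρ_b·K_d/n = 1 + 1.91 × 0.46/0.35 = 3.510.
Sorption retards both mechanisms: v_R = v/R = 0.2413 m/day, D_R = D/R = 0.6866 m²/day.
Peak time from v_R²t² + 2D_R t − x² = 0: t = (√(D_R² + v_R²x²) − D_R)/v_R².
√(D_R² + v_R²x²) = √(0.6866² + 0.2413² × 11.4²) = 2.835; v_R² = 0.05823.
t = (2.835 − 0.6866)/0.05823 = 36.9 days.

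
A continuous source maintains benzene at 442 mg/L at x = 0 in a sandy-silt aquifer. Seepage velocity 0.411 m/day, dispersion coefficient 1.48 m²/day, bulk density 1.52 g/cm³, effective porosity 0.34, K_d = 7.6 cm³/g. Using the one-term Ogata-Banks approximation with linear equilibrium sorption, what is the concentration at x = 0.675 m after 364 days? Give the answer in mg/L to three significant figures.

328 mg/L

Retardation factor R = 1 + ρ_b·K_d/n = 1 + 1.52 × 7.6/0.34 = 34.98.
Sorption retards both mechanisms: v_R = v/R = 0.01175 m/day, D_R = D/R = 0.04231 m²/day.
v_R·t = 0.01175 × 364 = 4.277 m; 2√(D_R t) = 7.849 m; argument = (0.675 − 4.277)/7.849 = -0.4589.
C = C₀ × ½·erfc(-0.4589) = 442 × 0.7418 = 328 mg/L.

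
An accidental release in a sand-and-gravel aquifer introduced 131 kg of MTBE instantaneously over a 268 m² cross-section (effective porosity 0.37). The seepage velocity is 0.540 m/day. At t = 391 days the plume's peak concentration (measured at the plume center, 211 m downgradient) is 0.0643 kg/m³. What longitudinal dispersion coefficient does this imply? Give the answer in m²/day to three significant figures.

At the plume center C_max = M/(n_e·A·√(4πDt)), so D = M²/(4πt·(n_e·A·C_max)²).
n_e·A·C_max = 0.37 × 268 × 0.0643 = 6.376 kg/m.
D = 131²/(4π × 391 × 6.376²) = 0.0859 m²/day.

0.0859 m²/day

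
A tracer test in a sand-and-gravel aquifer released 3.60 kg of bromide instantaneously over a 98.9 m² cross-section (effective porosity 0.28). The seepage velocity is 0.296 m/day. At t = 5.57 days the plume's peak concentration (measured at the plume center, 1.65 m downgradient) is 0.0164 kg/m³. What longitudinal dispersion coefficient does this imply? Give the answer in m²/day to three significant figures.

0.898 m²/day

At the plume center C_max = M/(n_e·A·√(4πDt)), so D = M²/(4πt·(n_e·A·C_max)²).
n_e·A·C_max = 0.28 × 98.9 × 0.0164 = 0.4541 kg/m.
D = 3.60²/(4π × 5.57 × 0.4541²) = 0.898 m²/day.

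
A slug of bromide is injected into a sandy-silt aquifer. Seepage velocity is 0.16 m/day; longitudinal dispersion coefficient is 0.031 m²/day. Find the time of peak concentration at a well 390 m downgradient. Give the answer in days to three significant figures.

For the 1D instantaneous-source solution, setting ∂C/∂t = 0 at fixed x gives v²t² + 2Dt − x² = 0, so t = (√(D² + v²x²) − D)/v².
√(D² + v²x²) = √(0.031² + 0.16² × 390²) = 62.40; v² = 0.0256.
t = (62.40 − 0.031)/0.0256 = 2440 days (vs. the pure-advection estimate x/v = 2440 d).

2440 days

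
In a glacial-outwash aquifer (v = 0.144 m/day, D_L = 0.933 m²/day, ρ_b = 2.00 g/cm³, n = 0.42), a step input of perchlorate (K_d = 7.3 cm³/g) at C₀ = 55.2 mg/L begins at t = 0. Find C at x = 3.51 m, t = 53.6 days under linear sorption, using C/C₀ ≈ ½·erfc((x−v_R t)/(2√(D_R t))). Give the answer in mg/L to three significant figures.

1.35 mg/L

Retardation factor R = 1 + ρ_b·K_d/n = 1 + 2.00 × 7.3/0.42 = 35.76.
Sorption retards both mechanisms: v_R = v/R = 0.004027 m/day, D_R = D/R = 0.02609 m²/day.
v_R·t = 0.004027 × 53.6 = 0.2158472 m; 2√(D_R t) = 2.365 m; argument = (3.51 − 0.2158472)/2.365 = 1.393.
C = C₀ × ½·erfc(1.393) = 55.2 × 0.02442 = 1.35 mg/L.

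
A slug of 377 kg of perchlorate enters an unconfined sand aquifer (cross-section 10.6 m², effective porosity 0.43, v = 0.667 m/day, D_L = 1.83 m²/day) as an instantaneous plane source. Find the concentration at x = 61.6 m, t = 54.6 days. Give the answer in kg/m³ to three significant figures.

0.478 kg/m³

For an instantaneous plane source, C(x,t) = M/(n_e·A·√(4πDt)) · exp(−(x−vt)²/(4Dt)), with n_e·A the pore (flow) area.
Plume center vt = 0.667 × 54.6 = 36.4182 m, so the well at 61.6 m is 25.1818 m downgradient of the peak.
√(4πDt) = 35.43 m, giving peak height M/(n_e·A·√(4πDt)) = 377/(0.43 × 10.6 × 35.43) = 2.335 kg/m³.
(x−vt)²/(4Dt) = (25.1818)²/(4 × 1.83 × 54.6) = 1.587; exp(−1.587) = 0.2045.
C = 2.335 × 0.2045 = 0.478 kg/m³.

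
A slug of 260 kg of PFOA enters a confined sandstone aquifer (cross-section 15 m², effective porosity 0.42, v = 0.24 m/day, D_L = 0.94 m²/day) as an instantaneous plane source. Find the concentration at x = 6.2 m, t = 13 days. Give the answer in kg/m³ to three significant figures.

For an instantaneous plane source, C(x,t) = M/(n_e·A·√(4πDt)) · exp(−(x−vt)²/(4Dt)), with n_e·A the pore (flow) area.
Plume center vt = 0.24 × 13 = 3.12 m, so the well at 6.2 m is 3.08 m downgradient of the peak.
√(4πDt) = 12.39 m, giving peak height M/(n_e·A·√(4πDt)) = 260/(0.42 × 15 × 12.39) = 3.331 kg/m³.
(x−vt)²/(4Dt) = (3.08)²/(4 × 0.94 × 13) = 0.1941; exp(−0.1941) = 0.8236.
C = 3.331 × 0.8236 = 2.74 kg/m³.

2.74 kg/m³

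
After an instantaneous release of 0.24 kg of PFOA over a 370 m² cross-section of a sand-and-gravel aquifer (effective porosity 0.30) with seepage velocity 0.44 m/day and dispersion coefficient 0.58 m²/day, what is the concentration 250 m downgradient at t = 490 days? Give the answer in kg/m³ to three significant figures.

1.28e-05 kg/m³

For an instantaneous plane source, C(x,t) = M/(n_e·A·√(4πDt)) · exp(−(x−vt)²/(4Dt)), with n_e·A the pore (flow) area.
Plume center vt = 0.44 × 490 = 215.6 m, so the well at 250 m is 34.4 m downgradient of the peak.
√(4πDt) = 59.76 m, giving peak height M/(n_e·A·√(4πDt)) = 0.24/(0.30 × 370 × 59.76) = 3.618e-05 kg/m³.
(x−vt)²/(4Dt) = (34.4)²/(4 × 0.58 × 490) = 1.041; exp(−1.041) = 0.3531.
C = 3.618e-05 × 0.3531 = 1.28e-05 kg/m³.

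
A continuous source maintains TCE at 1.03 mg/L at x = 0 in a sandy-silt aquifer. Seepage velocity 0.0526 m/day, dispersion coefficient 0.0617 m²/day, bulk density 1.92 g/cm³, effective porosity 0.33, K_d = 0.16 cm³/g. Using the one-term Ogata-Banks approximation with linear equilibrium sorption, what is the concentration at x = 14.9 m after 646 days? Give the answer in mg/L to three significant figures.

Retardation factor R = 1 + ρ_b·K_d/n = 1 + 1.92 × 0.16/0.33 = 1.931.
Sorption retards both mechanisms: v_R = v/R = 0.02724 m/day, D_R = D/R = 0.03195 m²/day.
v_R·t = 0.02724 × 646 = 17.59704 m; 2√(D_R t) = 9.086 m; argument = (14.9 − 17.59704)/9.086 = -0.2968.
C = C₀ × ½·erfc(-0.2968) = 1.03 × 0.6627 = 0.683 mg/L.

0.683 mg/L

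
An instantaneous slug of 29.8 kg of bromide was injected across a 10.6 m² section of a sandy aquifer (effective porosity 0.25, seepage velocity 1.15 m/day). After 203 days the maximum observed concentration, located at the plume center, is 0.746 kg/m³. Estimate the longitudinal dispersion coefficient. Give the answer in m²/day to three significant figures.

At the plume center C_max = M/(n_e·A·√(4πDt)), so D = M²/(4πt·(n_e·A·C_max)²).
n_e·A·C_max = 0.25 × 10.6 × 0.746 = 1.977 kg/m.
D = 29.8²/(4π × 203 × 1.977²) = 0.0891 m²/day.

0.0891 m²/day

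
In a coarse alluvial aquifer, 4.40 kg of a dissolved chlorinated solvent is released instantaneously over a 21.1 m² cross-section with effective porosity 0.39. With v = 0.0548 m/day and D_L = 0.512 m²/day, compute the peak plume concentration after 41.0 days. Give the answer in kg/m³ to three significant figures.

The peak of an instantaneous 1D plume sits at x = vt; there the Gaussian factor is 1 and C_max = M/(n_e·A·√(4πDt)), where n_e·A is the pore area the mass is dissolved in.
√(4πDt) = √(4π × 0.512 × 41.0) = 16.24 m, so C_max = 4.40/(0.39 × 21.1 × 16.24) = 0.0329 kg/m³.

0.0329 kg/m³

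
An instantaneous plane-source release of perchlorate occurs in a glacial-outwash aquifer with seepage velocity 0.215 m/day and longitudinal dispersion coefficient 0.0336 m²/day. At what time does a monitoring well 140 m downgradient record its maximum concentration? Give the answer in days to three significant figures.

650 days

For the 1D instantaneous-source solution, setting ∂C/∂t = 0 at fixed x gives v²t² + 2Dt − x² = 0, so t = (√(D² + v²x²) − D)/v².
√(D² + v²x²) = √(0.0336² + 0.215² × 140²) = 30.10; v² = 0.046225.
t = (30.10 − 0.0336)/0.046225 = 650 days (vs. the pure-advection estimate x/v = 651 d).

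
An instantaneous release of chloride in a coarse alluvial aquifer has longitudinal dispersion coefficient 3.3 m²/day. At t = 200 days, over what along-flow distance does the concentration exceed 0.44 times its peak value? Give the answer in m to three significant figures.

93.1 m

The plume is Gaussian with σ = √(2Dt) = √(2 × 3.3 × 200) = 36.33 m.
C/C_peak = exp(−Δx²/(2σ²)) = 0.44 ⇒ Δx = σ·√(−2 ln 0.44) = 36.33 × 1.281 = 46.54 m.
Width = 2Δx = 93.1 m.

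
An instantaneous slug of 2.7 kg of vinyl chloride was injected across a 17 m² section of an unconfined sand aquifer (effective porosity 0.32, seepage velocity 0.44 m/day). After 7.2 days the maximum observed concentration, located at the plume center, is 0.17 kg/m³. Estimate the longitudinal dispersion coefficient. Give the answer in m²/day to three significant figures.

0.0942 m²/day

At the plume center C_max = M/(n_e·A·√(4πDt)), so D = M²/(4πt·(n_e·A·C_max)²).
n_e·A·C_max = 0.32 × 17 × 0.17 = 0.9248 kg/m.
D = 2.7²/(4π × 7.2 × 0.9248²) = 0.0942 m²/day.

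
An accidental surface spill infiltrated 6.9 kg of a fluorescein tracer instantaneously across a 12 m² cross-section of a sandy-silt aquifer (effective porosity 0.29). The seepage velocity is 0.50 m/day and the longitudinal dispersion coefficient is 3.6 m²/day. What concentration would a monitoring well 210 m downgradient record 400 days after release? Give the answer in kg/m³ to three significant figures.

For an instantaneous plane source, C(x,t) = M/(n_e·A·√(4πDt)) · exp(−(x−vt)²/(4Dt)), with n_e·A the pore (flow) area.
Plume center vt = 0.50 × 400 = 200 m, so the well at 210 m is 10 m downgradient of the peak.
√(4πDt) = 134.5 m, giving peak height M/(n_e·A·√(4πDt)) = 6.9/(0.29 × 12 × 134.5) = 0.01474 kg/m³.
(x−vt)²/(4Dt) = (10)²/(4 × 3.6 × 400) = 0.01736; exp(−0.01736) = 0.9828.
C = 0.01474 × 0.9828 = 0.0145 kg/m³.

0.0145 kg/m³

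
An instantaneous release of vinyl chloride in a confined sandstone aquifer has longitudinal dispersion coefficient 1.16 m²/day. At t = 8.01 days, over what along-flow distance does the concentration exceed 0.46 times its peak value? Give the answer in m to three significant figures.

10.7 m

The plume is Gaussian with σ = √(2Dt) = √(2 × 1.16 × 8.01) = 4.311 m.
C/C_peak = exp(−Δx²/(2σ²)) = 0.46 ⇒ Δx = σ·√(−2 ln 0.46) = 4.311 × 1.246 = 5.372 m.
Width = 2Δx = 10.7 m.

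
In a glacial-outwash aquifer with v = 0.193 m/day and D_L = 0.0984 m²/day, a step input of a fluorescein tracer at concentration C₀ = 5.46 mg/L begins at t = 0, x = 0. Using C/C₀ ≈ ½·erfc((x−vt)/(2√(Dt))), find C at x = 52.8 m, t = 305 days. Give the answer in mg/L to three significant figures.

4.28 mg/L

For a continuous step input, C/C₀ ≈ ½·erfc((x−vt)/(2√(Dt))).
vt = 0.193 × 305 = 58.865 m and 2√(Dt) = 2√(0.0984 × 305) = 10.96 m.
Argument (x−vt)/(2√(Dt)) = (52.8 − 58.865)/10.96 = -0.5534; ½·erfc(-0.5534) = 0.7831.
C = 5.46 × 0.7831 = 4.28 mg/L.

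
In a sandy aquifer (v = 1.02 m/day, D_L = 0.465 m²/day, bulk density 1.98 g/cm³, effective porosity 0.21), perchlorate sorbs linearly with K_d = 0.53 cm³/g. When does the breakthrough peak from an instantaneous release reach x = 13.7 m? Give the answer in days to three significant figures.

Retardation factor R = 1 + ρ_b·K_d/n = 1 + 1.98 × 0.53/0.21 = 5.997.
Sorption retards both mechanisms: v_R = v/R = 0.1701 m/day, D_R = D/R = 0.07754 m²/day.
Peak time from v_R²t² + 2D_R t − x² = 0: t = (√(D_R² + v_R²x²) − D_R)/v_R².
√(D_R² + v_R²x²) = √(0.07754² + 0.1701² × 13.7²) = 2.332; v_R² = 0.02893.
t = (2.332 − 0.07754)/0.02893 = 77.9 days.

77.9 days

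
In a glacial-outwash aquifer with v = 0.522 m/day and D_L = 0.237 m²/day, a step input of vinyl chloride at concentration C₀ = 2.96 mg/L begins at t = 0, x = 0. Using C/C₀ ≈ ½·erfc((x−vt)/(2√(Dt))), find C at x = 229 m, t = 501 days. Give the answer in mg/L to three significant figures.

For a continuous step input, C/C₀ ≈ ½·erfc((x−vt)/(2√(Dt))).
vt = 0.522 × 501 = 261.522 m and 2√(Dt) = 2√(0.237 × 501) = 21.79 m.
Argument (x−vt)/(2√(Dt)) = (229 − 261.522)/21.79 = -1.493; ½·erfc(-1.493) = 0.9826.
C = 2.96 × 0.9826 = 2.91 mg/L.

2.91 mg/L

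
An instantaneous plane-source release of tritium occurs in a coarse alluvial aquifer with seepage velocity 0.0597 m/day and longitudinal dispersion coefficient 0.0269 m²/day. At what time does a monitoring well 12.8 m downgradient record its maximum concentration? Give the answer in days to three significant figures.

207 days

For the 1D instantaneous-source solution, setting ∂C/∂t = 0 at fixed x gives v²t² + 2Dt − x² = 0, so t = (√(D² + v²x²) − D)/v².
√(D² + v²x²) = √(0.0269² + 0.0597² × 12.8²) = 0.7646; v² = 0.00356409.
t = (0.7646 − 0.0269)/0.00356409 = 207 days (vs. the pure-advection estimate x/v = 214 d).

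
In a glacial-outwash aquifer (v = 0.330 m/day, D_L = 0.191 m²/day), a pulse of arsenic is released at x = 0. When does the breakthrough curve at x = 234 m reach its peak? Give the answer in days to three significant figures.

For the 1D instantaneous-source solution, setting ∂C/∂t = 0 at fixed x gives v²t² + 2Dt − x² = 0, so t = (√(D² + v²x²) − D)/v².
√(D² + v²x²) = √(0.191² + 0.330² × 234²) = 77.22; v² = 0.1089.
t = (77.22 − 0.191)/0.1089 = 707 days (vs. the pure-advection estimate x/v = 709 d).

707 days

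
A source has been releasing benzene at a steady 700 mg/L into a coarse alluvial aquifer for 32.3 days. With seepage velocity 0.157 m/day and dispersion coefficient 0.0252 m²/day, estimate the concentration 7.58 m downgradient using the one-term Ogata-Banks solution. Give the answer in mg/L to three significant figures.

For a continuous step input, C/C₀ ≈ ½·erfc((x−vt)/(2√(Dt))).
vt = 0.157 × 32.3 = 5.0711 m and 2√(Dt) = 2√(0.0252 × 32.3) = 1.804 m.
Argument (x−vt)/(2√(Dt)) = (7.58 − 5.0711)/1.804 = 1.391; ½·erfc(1.391) = 0.02458.
C = 700 × 0.02458 = 17.2 mg/L.

17.2 mg/L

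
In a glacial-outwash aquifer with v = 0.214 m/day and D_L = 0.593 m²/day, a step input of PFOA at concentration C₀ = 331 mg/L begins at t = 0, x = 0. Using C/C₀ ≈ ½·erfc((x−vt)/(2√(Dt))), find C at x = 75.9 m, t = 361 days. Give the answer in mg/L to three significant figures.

174 mg/L

For a continuous step input, C/C₀ ≈ ½·erfc((x−vt)/(2√(Dt))).
vt = 0.214 × 361 = 77.254 m and 2√(Dt) = 2√(0.593 × 361) = 29.26 m.
Argument (x−vt)/(2√(Dt)) = (75.9 − 77.254)/29.26 = -0.04627; ½·erfc(-0.04627) = 0.5261.
C = 331 × 0.5261 = 174 mg/L.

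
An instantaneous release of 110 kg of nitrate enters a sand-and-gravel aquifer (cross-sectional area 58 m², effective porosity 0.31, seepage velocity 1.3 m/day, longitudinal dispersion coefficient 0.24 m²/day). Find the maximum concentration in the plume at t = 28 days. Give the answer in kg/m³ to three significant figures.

0.666 kg/m³

The peak of an instantaneous 1D plume sits at x = vt; there the Gaussian factor is 1 and C_max = M/(n_e·A·√(4πDt)), where n_e·A is the pore area the mass is dissolved in.
√(4πDt) = √(4π × 0.24 × 28) = 9.189 m, so C_max = 110/(0.31 × 58 × 9.189) = 0.666 kg/m³.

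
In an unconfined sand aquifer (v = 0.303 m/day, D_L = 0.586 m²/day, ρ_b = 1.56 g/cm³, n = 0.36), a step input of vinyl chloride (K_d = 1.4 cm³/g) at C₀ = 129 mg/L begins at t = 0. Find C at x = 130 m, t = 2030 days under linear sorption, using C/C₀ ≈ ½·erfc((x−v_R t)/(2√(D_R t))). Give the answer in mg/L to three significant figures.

1.24 mg/L

Retardation factor R = 1 + ρ_b·K_d/n = 1 + 1.56 × 1.4/0.36 = 7.067.
Sorption retards both mechanisms: v_R = v/R = 0.04288 m/day, D_R = D/R = 0.08292 m²/day.
v_R·t = 0.04288 × 2030 = 87.0464 m; 2√(D_R t) = 25.95 m; argument = (130 − 87.0464)/25.95 = 1.655.
C = C₀ × ½·erfc(1.655) = 129 × 0.009628 = 1.24 mg/L.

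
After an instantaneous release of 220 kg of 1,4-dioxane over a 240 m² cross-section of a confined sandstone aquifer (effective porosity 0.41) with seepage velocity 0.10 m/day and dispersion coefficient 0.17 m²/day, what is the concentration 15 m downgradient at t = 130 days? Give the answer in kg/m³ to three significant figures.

0.128 kg/m³

For an instantaneous plane source, C(x,t) = M/(n_e·A·√(4πDt)) · exp(−(x−vt)²/(4Dt)), with n_e·A the pore (flow) area.
Plume center vt = 0.10 × 130 = 13 m, so the well at 15 m is 2 m downgradient of the peak.
√(4πDt) = 16.66 m, giving peak height M/(n_e·A·√(4πDt)) = 220/(0.41 × 240 × 16.66) = 0.1342 kg/m³.
(x−vt)²/(4Dt) = (2)²/(4 × 0.17 × 130) = 0.04525; exp(−0.04525) = 0.9558.
C = 0.1342 × 0.9558 = 0.128 kg/m³.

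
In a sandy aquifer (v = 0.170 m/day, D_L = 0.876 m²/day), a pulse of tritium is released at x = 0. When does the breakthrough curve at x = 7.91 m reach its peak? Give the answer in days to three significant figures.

For the 1D instantaneous-source solution, setting ∂C/∂t = 0 at fixed x gives v²t² + 2Dt − x² = 0, so t = (√(D² + v²x²) − D)/v².
√(D² + v²x²) = √(0.876² + 0.170² × 7.91²) = 1.605; v² = 0.0289.
t = (1.605 − 0.876)/0.0289 = 25.2 days (vs. the pure-advection estimate x/v = 46.5 d).

25.2 days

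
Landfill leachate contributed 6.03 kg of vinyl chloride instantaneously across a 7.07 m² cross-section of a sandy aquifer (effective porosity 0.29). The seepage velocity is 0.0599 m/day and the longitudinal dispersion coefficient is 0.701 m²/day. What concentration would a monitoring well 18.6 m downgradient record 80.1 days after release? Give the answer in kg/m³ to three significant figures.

For an instantaneous plane source, C(x,t) = M/(n_e·A·√(4πDt)) · exp(−(x−vt)²/(4Dt)), with n_e·A the pore (flow) area.
Plume center vt = 0.0599 × 80.1 = 4.79799 m, so the well at 18.6 m is 13.80201 m downgradient of the peak.
√(4πDt) = 26.56 m, giving peak height M/(n_e·A·√(4πDt)) = 6.03/(0.29 × 7.07 × 26.56) = 0.1107 kg/m³.
(x−vt)²/(4Dt) = (13.80201)²/(4 × 0.701 × 80.1) = 0.8482; exp(−0.8482) = 0.4282.
C = 0.1107 × 0.4282 = 0.0474 kg/m³.

0.0474 kg/m³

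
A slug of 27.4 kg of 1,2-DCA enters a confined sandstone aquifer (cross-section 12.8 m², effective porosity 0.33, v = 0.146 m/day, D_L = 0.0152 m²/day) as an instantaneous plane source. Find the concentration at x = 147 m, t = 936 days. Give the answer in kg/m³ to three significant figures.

0.0740 kg/m³

For an instantaneous plane source, C(x,t) = M/(n_e·A·√(4πDt)) · exp(−(x−vt)²/(4Dt)), with n_e·A the pore (flow) area.
Plume center vt = 0.146 × 936 = 136.656 m, so the well at 147 m is 10.344 m downgradient of the peak.
√(4πDt) = 13.37 m, giving peak height M/(n_e·A·√(4πDt)) = 27.4/(0.33 × 12.8 × 13.37) = 0.4852 kg/m³.
(x−vt)²/(4Dt) = (10.344)²/(4 × 0.0152 × 936) = 1.880; exp(−1.880) = 0.1526.
C = 0.4852 × 0.1526 = 0.0740 kg/m³.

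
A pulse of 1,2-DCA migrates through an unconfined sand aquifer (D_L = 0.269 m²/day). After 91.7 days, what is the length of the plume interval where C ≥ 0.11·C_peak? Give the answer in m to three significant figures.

The plume is Gaussian with σ = √(2Dt) = √(2 × 0.269 × 91.7) = 7.024 m.
C/C_peak = exp(−Δx²/(2σ²)) = 0.11 ⇒ Δx = σ·√(−2 ln 0.11) = 7.024 × 2.101 = 14.76 m.
Width = 2Δx = 29.5 m.

29.5 m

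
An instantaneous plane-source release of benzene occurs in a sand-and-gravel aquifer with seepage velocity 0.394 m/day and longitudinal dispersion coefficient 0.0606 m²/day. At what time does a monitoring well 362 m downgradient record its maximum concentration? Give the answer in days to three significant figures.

918 days

For the 1D instantaneous-source solution, setting ∂C/∂t = 0 at fixed x gives v²t² + 2Dt − x² = 0, so t = (√(D² + v²x²) − D)/v².
√(D² + v²x²) = √(0.0606² + 0.394² × 362²) = 142.6; v² = 0.155236.
t = (142.6 − 0.0606)/0.155236 = 918 days (vs. the pure-advection estimate x/v = 919 d).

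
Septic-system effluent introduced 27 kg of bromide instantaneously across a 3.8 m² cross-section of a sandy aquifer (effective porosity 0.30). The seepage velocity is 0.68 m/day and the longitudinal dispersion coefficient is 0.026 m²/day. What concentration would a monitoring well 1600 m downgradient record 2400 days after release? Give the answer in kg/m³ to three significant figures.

0.0140 kg/m³

For an instantaneous plane source, C(x,t) = M/(n_e·A·√(4πDt)) · exp(−(x−vt)²/(4Dt)), with n_e·A the pore (flow) area.
Plume center vt = 0.68 × 2400 = 1632 m, so the well at 1600 m is 32 m upgradient of the peak.
√(4πDt) = 28.00 m, giving peak height M/(n_e·A·√(4πDt)) = 27/(0.30 × 3.8 × 28.00) = 0.8459 kg/m³.
(x−vt)²/(4Dt) = (-32)²/(4 × 0.026 × 2400) = 4.103; exp(−4.103) = 0.01652.
C = 0.8459 × 0.01652 = 0.0140 kg/m³.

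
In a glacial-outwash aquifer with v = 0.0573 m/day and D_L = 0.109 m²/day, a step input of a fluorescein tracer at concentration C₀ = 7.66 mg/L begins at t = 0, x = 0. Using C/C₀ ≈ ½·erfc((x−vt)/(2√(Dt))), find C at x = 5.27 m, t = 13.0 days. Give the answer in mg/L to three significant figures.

For a continuous step input, C/C₀ ≈ ½·erfc((x−vt)/(2√(Dt))).
vt = 0.0573 × 13.0 = 0.7449 m and 2√(Dt) = 2√(0.109 × 13.0) = 2.381 m.
Argument (x−vt)/(2√(Dt)) = (5.27 − 0.7449)/2.381 = 1.901; ½·erfc(1.901) = 0.003590.
C = 7.66 × 0.003590 = 0.0275 mg/L.

0.0275 mg/L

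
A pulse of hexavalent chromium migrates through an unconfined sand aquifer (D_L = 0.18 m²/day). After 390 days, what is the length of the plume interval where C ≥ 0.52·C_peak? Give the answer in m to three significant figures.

27.1 m

The plume is Gaussian with σ = √(2Dt) = √(2 × 0.18 × 390) = 11.85 m.
C/C_peak = exp(−Δx²/(2σ²)) = 0.52 ⇒ Δx = σ·√(−2 ln 0.52) = 11.85 × 1.144 = 13.56 m.
Width = 2Δx = 27.1 m.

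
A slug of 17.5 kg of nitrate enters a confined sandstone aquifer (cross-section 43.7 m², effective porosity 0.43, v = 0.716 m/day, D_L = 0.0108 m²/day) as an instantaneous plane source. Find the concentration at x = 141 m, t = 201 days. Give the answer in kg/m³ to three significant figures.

For an instantaneous plane source, C(x,t) = M/(n_e·A·√(4πDt)) · exp(−(x−vt)²/(4Dt)), with n_e·A the pore (flow) area.
Plume center vt = 0.716 × 201 = 143.916 m, so the well at 141 m is 2.916 m upgradient of the peak.
√(4πDt) = 5.223 m, giving peak height M/(n_e·A·√(4πDt)) = 17.5/(0.43 × 43.7 × 5.223) = 0.1783 kg/m³.
(x−vt)²/(4Dt) = (-2.916)²/(4 × 0.0108 × 201) = 0.9793; exp(−0.9793) = 0.3756.
C = 0.1783 × 0.3756 = 0.0670 kg/m³.

0.0670 kg/m³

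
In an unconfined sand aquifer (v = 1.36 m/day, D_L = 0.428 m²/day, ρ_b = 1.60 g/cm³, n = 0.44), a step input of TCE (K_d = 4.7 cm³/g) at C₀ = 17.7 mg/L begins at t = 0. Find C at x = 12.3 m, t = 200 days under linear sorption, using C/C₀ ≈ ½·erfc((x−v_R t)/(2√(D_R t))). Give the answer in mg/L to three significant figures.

14.4 mg/L

Retardation factor R = 1 + ρ_b·K_d/n = 1 + 1.60 × 4.7/0.44 = 18.09.
Sorption retards both mechanisms: v_R = v/R = 0.07518 m/day, D_R = D/R = 0.02366 m²/day.
v_R·t = 0.07518 × 200 = 15.036 m; 2√(D_R t) = 4.351 m; argument = (12.3 − 15.036)/4.351 = -0.6288.
C = C₀ × ½·erfc(-0.6288) = 17.7 × 0.8131 = 14.4 mg/L.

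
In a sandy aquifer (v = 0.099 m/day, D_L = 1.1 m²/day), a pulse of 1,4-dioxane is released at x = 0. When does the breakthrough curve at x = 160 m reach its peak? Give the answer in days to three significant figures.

For the 1D instantaneous-source solution, setting ∂C/∂t = 0 at fixed x gives v²t² + 2Dt − x² = 0, so t = (√(D² + v²x²) − D)/v².
√(D² + v²x²) = √(1.1² + 0.099² × 160²) = 15.88; v² = 0.009801.
t = (15.88 − 1.1)/0.009801 = 1510 days (vs. the pure-advection estimate x/v = 1620 d).

1510 days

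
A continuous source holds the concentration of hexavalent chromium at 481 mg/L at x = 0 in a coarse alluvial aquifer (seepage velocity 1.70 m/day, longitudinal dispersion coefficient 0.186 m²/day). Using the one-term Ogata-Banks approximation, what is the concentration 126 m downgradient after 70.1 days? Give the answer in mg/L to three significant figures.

43.5 mg/L

For a continuous step input, C/C₀ ≈ ½·erfc((x−vt)/(2√(Dt))).
vt = 1.70 × 70.1 = 119.17 m and 2√(Dt) = 2√(0.186 × 70.1) = 7.222 m.
Argument (x−vt)/(2√(Dt)) = (126 − 119.17)/7.222 = 0.9457; ½·erfc(0.9457) = 0.09054.
C = 481 × 0.09054 = 43.5 mg/L.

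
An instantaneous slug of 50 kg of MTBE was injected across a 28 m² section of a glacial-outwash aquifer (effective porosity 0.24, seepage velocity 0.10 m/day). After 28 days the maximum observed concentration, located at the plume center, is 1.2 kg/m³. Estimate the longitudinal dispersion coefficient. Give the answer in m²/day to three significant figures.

At the plume center C_max = M/(n_e·A·√(4πDt)), so D = M²/(4πt·(n_e·A·C_max)²).
n_e·A·C_max = 0.24 × 28 × 1.2 = 8.064 kg/m.
D = 50²/(4π × 28 × 8.064²) = 0.109 m²/day.

0.109 m²/day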